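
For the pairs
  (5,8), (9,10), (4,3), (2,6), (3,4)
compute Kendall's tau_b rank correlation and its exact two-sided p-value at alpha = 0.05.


Step 1: Enumerate the 10 unordered pairs (i,j) with i<j and classify each by sign(x_j-x_i) * sign(y_j-y_i).
  (1,2):dx=+4,dy=+2->C; (1,3):dx=-1,dy=-5->C; (1,4):dx=-3,dy=-2->C; (1,5):dx=-2,dy=-4->C
  (2,3):dx=-5,dy=-7->C; (2,4):dx=-7,dy=-4->C; (2,5):dx=-6,dy=-6->C; (3,4):dx=-2,dy=+3->D
  (3,5):dx=-1,dy=+1->D; (4,5):dx=+1,dy=-2->D
Step 2: C = 7, D = 3, total pairs = 10.
Step 3: tau = (C - D)/(n(n-1)/2) = (7 - 3)/10 = 0.400000.
Step 4: Exact two-sided p-value (enumerate n! = 120 permutations of y under H0): p = 0.483333.
Step 5: alpha = 0.05. fail to reject H0.

tau_b = 0.4000 (C=7, D=3), p = 0.483333, fail to reject H0.


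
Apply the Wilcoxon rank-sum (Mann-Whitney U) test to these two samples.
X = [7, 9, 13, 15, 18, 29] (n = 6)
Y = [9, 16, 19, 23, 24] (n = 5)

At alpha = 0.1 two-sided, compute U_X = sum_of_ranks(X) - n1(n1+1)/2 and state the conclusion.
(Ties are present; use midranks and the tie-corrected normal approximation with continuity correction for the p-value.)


Step 1: Combine and sort all 11 observations; assign midranks.
sorted (value, group): (7,X), (9,X), (9,Y), (13,X), (15,X), (16,Y), (18,X), (19,Y), (23,Y), (24,Y), (29,X)
ranks: 7->1, 9->2.5, 9->2.5, 13->4, 15->5, 16->6, 18->7, 19->8, 23->9, 24->10, 29->11
Step 2: Rank sum for X: R1 = 1 + 2.5 + 4 + 5 + 7 + 11 = 30.5.
Step 3: U_X = R1 - n1(n1+1)/2 = 30.5 - 6*7/2 = 30.5 - 21 = 9.5.
       U_Y = n1*n2 - U_X = 30 - 9.5 = 20.5.
Step 4: Ties are present, so use the tie-corrected normal approximation (with continuity correction) for the p-value.
Step 5: p-value = 0.360216; compare to alpha = 0.1. fail to reject H0.

U_X = 9.5, p = 0.360216, fail to reject H0 at alpha = 0.1.


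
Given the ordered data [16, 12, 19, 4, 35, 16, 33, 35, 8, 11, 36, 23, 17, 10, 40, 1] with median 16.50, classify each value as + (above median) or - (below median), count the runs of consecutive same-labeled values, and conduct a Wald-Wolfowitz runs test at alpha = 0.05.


Step 1: Compute median = 16.50; label A = above, B = below.
Labels in order: BBABABAABBAAABAB  (n_A = 8, n_B = 8)
Step 2: Count runs R = 11.
Step 3: Under H0 (random ordering), E[R] = 2*n_A*n_B/(n_A+n_B) + 1 = 2*8*8/16 + 1 = 9.0000.
        Var[R] = 2*n_A*n_B*(2*n_A*n_B - n_A - n_B) / ((n_A+n_B)^2 * (n_A+n_B-1)) = 14336/3840 = 3.7333.
        SD[R] = 1.9322.
Step 4: Continuity-corrected z = (R - 0.5 - E[R]) / SD[R] = (11 - 0.5 - 9.0000) / 1.9322 = 0.7763.
Step 5: Two-sided p-value via normal approximation = 2*(1 - Phi(|z|)) = 0.437558.
Step 6: alpha = 0.05. fail to reject H0.

R = 11, z = 0.7763, p = 0.437558, fail to reject H0.


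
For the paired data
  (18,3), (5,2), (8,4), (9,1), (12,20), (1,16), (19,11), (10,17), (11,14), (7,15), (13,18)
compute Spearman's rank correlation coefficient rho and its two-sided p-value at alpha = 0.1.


Step 1: Rank x and y separately (midranks; no ties here).
rank(x): 18->10, 5->2, 8->4, 9->5, 12->8, 1->1, 19->11, 10->6, 11->7, 7->3, 13->9
rank(y): 3->3, 2->2, 4->4, 1->1, 20->11, 16->8, 11->5, 17->9, 14->6, 15->7, 18->10
Step 2: d_i = R_x(i) - R_y(i); compute d_i^2.
  (10-3)^2=49, (2-2)^2=0, (4-4)^2=0, (5-1)^2=16, (8-11)^2=9, (1-8)^2=49, (11-5)^2=36, (6-9)^2=9, (7-6)^2=1, (3-7)^2=16, (9-10)^2=1
sum(d^2) = 186.
Step 3: rho = 1 - 6*186 / (11*(11^2 - 1)) = 1 - 1116/1320 = 0.154545.
Step 4: Under H0, t = rho * sqrt((n-2)/(1-rho^2)) = 0.4693 ~ t(9).
Step 5: Two-sided p-value from the t-distribution with 9 df = 0.650034.
Step 6: alpha = 0.1. fail to reject H0.

rho = 0.1545, p = 0.650034, fail to reject H0 at alpha = 0.1.


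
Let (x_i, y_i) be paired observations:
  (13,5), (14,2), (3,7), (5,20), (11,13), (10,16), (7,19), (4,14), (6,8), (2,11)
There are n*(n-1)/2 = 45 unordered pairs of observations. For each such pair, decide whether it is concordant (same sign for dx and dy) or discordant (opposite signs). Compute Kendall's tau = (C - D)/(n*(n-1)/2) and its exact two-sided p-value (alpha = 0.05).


Step 1: Enumerate the 45 unordered pairs (i,j) with i<j and classify each by sign(x_j-x_i) * sign(y_j-y_i).
  (1,2):dx=+1,dy=-3->D; (1,3):dx=-10,dy=+2->D; (1,4):dx=-8,dy=+15->D; (1,5):dx=-2,dy=+8->D
  (1,6):dx=-3,dy=+11->D; (1,7):dx=-6,dy=+14->D; (1,8):dx=-9,dy=+9->D; (1,9):dx=-7,dy=+3->D
  (1,10):dx=-11,dy=+6->D; (2,3):dx=-11,dy=+5->D; (2,4):dx=-9,dy=+18->D; (2,5):dx=-3,dy=+11->D
  (2,6):dx=-4,dy=+14->D; (2,7):dx=-7,dy=+17->D; (2,8):dx=-10,dy=+12->D; (2,9):dx=-8,dy=+6->D
  (2,10):dx=-12,dy=+9->D; (3,4):dx=+2,dy=+13->C; (3,5):dx=+8,dy=+6->C; (3,6):dx=+7,dy=+9->C
  (3,7):dx=+4,dy=+12->C; (3,8):dx=+1,dy=+7->C; (3,9):dx=+3,dy=+1->C; (3,10):dx=-1,dy=+4->D
  (4,5):dx=+6,dy=-7->D; (4,6):dx=+5,dy=-4->D; (4,7):dx=+2,dy=-1->D; (4,8):dx=-1,dy=-6->C
  (4,9):dx=+1,dy=-12->D; (4,10):dx=-3,dy=-9->C; (5,6):dx=-1,dy=+3->D; (5,7):dx=-4,dy=+6->D
  (5,8):dx=-7,dy=+1->D; (5,9):dx=-5,dy=-5->C; (5,10):dx=-9,dy=-2->C; (6,7):dx=-3,dy=+3->D
  (6,8):dx=-6,dy=-2->C; (6,9):dx=-4,dy=-8->C; (6,10):dx=-8,dy=-5->C; (7,8):dx=-3,dy=-5->C
  (7,9):dx=-1,dy=-11->C; (7,10):dx=-5,dy=-8->C; (8,9):dx=+2,dy=-6->D; (8,10):dx=-2,dy=-3->C
  (9,10):dx=-4,dy=+3->D
Step 2: C = 17, D = 28, total pairs = 45.
Step 3: tau = (C - D)/(n(n-1)/2) = (17 - 28)/45 = -0.244444.
Step 4: Exact two-sided p-value (enumerate n! = 3628800 permutations of y under H0): p = 0.380720.
Step 5: alpha = 0.05. fail to reject H0.

tau_b = -0.2444 (C=17, D=28), p = 0.380720, fail to reject H0.


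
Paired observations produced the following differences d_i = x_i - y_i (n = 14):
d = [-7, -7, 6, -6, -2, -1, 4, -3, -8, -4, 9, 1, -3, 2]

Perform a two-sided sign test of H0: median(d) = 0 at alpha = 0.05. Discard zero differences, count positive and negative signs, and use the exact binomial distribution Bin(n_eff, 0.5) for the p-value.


Step 1: Discard zero differences. Original n = 14; n_eff = number of nonzero differences = 14.
Nonzero differences (with sign): -7, -7, +6, -6, -2, -1, +4, -3, -8, -4, +9, +1, -3, +2
Step 2: Count signs: positive = 5, negative = 9.
Step 3: Under H0: P(positive) = 0.5, so the number of positives S ~ Bin(14, 0.5).
Step 4: Two-sided exact p-value = sum of Bin(14,0.5) probabilities at or below the observed probability = 0.423950.
Step 5: alpha = 0.05. fail to reject H0.

n_eff = 14, pos = 5, neg = 9, p = 0.423950, fail to reject H0.


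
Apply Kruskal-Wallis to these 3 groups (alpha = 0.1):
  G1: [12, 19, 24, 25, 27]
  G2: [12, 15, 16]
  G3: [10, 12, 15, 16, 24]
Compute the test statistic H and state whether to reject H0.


Step 1: Combine all N = 13 observations and assign midranks.
sorted (value, group, rank): (10,G3,1), (12,G1,3), (12,G2,3), (12,G3,3), (15,G2,5.5), (15,G3,5.5), (16,G2,7.5), (16,G3,7.5), (19,G1,9), (24,G1,10.5), (24,G3,10.5), (25,G1,12), (27,G1,13)
Step 2: Sum ranks within each group.
R_1 = 47.5 (n_1 = 5)
R_2 = 16 (n_2 = 3)
R_3 = 27.5 (n_3 = 5)
Step 3: H = 12/(N(N+1)) * sum(R_i^2/n_i) - 3(N+1)
     = 12/(13*14) * (47.5^2/5 + 16^2/3 + 27.5^2/5) - 3*14
     = 0.065934 * 687.833 - 42
     = 3.351648.
Step 4: Ties present; correction factor C = 1 - 42/(13^3 - 13) = 0.980769. Corrected H = 3.351648 / 0.980769 = 3.417367.
Step 5: Under H0, H ~ chi^2(2); p-value = 0.181104.
Step 6: alpha = 0.1. fail to reject H0.

H = 3.4174, df = 2, p = 0.181104, fail to reject H0.


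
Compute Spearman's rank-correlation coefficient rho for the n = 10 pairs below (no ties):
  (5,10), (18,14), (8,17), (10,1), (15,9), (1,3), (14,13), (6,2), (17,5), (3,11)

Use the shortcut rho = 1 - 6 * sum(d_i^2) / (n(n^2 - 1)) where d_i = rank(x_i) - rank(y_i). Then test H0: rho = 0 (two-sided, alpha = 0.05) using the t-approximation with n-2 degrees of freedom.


Step 1: Rank x and y separately (midranks; no ties here).
rank(x): 5->3, 18->10, 8->5, 10->6, 15->8, 1->1, 14->7, 6->4, 17->9, 3->2
rank(y): 10->6, 14->9, 17->10, 1->1, 9->5, 3->3, 13->8, 2->2, 5->4, 11->7
Step 2: d_i = R_x(i) - R_y(i); compute d_i^2.
  (3-6)^2=9, (10-9)^2=1, (5-10)^2=25, (6-1)^2=25, (8-5)^2=9, (1-3)^2=4, (7-8)^2=1, (4-2)^2=4, (9-4)^2=25, (2-7)^2=25
sum(d^2) = 128.
Step 3: rho = 1 - 6*128 / (10*(10^2 - 1)) = 1 - 768/990 = 0.224242.
Step 4: Under H0, t = rho * sqrt((n-2)/(1-rho^2)) = 0.6508 ~ t(8).
Step 5: Two-sided p-value from the t-distribution with 8 df = 0.533401.
Step 6: alpha = 0.05. fail to reject H0.

rho = 0.2242, p = 0.533401, fail to reject H0 at alpha = 0.05.


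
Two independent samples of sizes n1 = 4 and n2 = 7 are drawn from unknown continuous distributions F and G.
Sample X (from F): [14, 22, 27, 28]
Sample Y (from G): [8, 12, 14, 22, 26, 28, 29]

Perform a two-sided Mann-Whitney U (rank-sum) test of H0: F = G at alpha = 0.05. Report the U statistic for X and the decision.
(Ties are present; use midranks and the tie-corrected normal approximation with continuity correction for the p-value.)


Step 1: Combine and sort all 11 observations; assign midranks.
sorted (value, group): (8,Y), (12,Y), (14,X), (14,Y), (22,X), (22,Y), (26,Y), (27,X), (28,X), (28,Y), (29,Y)
ranks: 8->1, 12->2, 14->3.5, 14->3.5, 22->5.5, 22->5.5, 26->7, 27->8, 28->9.5, 28->9.5, 29->11
Step 2: Rank sum for X: R1 = 3.5 + 5.5 + 8 + 9.5 = 26.5.
Step 3: U_X = R1 - n1(n1+1)/2 = 26.5 - 4*5/2 = 26.5 - 10 = 16.5.
       U_Y = n1*n2 - U_X = 28 - 16.5 = 11.5.
Step 4: Ties are present, so use the tie-corrected normal approximation (with continuity correction) for the p-value.
Step 5: p-value = 0.703524; compare to alpha = 0.05. fail to reject H0.

U_X = 16.5, p = 0.703524, fail to reject H0 at alpha = 0.05.


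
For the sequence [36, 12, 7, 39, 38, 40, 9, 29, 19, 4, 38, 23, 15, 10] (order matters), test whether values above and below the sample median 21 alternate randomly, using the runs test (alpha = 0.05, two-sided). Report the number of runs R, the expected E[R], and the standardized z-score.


Step 1: Compute median = 21; label A = above, B = below.
Labels in order: ABBAAABABBAABB  (n_A = 7, n_B = 7)
Step 2: Count runs R = 8.
Step 3: Under H0 (random ordering), E[R] = 2*n_A*n_B/(n_A+n_B) + 1 = 2*7*7/14 + 1 = 8.0000.
        Var[R] = 2*n_A*n_B*(2*n_A*n_B - n_A - n_B) / ((n_A+n_B)^2 * (n_A+n_B-1)) = 8232/2548 = 3.2308.
        SD[R] = 1.7974.
Step 4: R = E[R], so z = 0 with no continuity correction.
Step 5: Two-sided p-value via normal approximation = 2*(1 - Phi(|z|)) = 1.000000.
Step 6: alpha = 0.05. fail to reject H0.

R = 8, z = 0.0000, p = 1.000000, fail to reject H0.


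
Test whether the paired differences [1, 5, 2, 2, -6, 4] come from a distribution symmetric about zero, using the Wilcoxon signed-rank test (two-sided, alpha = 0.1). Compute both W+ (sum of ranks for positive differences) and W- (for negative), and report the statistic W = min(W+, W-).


Step 1: Drop any zero differences (none here) and take |d_i|.
|d| = [1, 5, 2, 2, 6, 4]
Step 2: Midrank |d_i| (ties get averaged ranks).
ranks: |1|->1, |5|->5, |2|->2.5, |2|->2.5, |6|->6, |4|->4
Step 3: Attach original signs; sum ranks with positive sign and with negative sign.
W+ = 1 + 5 + 2.5 + 2.5 + 4 = 15
W- = 6 = 6
(Check: W+ + W- = 21 should equal n(n+1)/2 = 21.)
Step 4: Test statistic W = min(W+, W-) = 6.
Step 5: Ties in |d|, so use the tie-corrected normal approximation.
        E[W] = n(n+1)/4 = 6*7/4 = 10.5.
        Tie groups: |d|=2 (t=2); sum(t^3 - t) = 6.
        Var[W] = n(n+1)(2n+1)/24 - sum(t^3-t)/48 = 546/24 - 6/48 = 22.625.
        z = (W - E[W]) / sqrt(Var[W]) = (6 - 10.5) / 4.7566 = -0.9461.
        Two-sided p = 2*Phi(z) = 0.344118.
Step 6: alpha = 0.1. fail to reject H0.

W+ = 15, W- = 6, W = min = 6, p = 0.344118, fail to reject H0.


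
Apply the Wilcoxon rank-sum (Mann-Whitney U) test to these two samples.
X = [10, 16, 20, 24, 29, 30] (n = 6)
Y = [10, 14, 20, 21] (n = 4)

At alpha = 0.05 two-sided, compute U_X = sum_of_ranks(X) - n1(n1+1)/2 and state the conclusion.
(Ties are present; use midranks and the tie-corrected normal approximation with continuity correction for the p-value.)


Step 1: Combine and sort all 10 observations; assign midranks.
sorted (value, group): (10,X), (10,Y), (14,Y), (16,X), (20,X), (20,Y), (21,Y), (24,X), (29,X), (30,X)
ranks: 10->1.5, 10->1.5, 14->3, 16->4, 20->5.5, 20->5.5, 21->7, 24->8, 29->9, 30->10
Step 2: Rank sum for X: R1 = 1.5 + 4 + 5.5 + 8 + 9 + 10 = 38.
Step 3: U_X = R1 - n1(n1+1)/2 = 38 - 6*7/2 = 38 - 21 = 17.
       U_Y = n1*n2 - U_X = 24 - 17 = 7.
Step 4: Ties are present, so use the tie-corrected normal approximation (with continuity correction) for the p-value.
Step 5: p-value = 0.334409; compare to alpha = 0.05. fail to reject H0.

U_X = 17, p = 0.334409, fail to reject H0 at alpha = 0.05.


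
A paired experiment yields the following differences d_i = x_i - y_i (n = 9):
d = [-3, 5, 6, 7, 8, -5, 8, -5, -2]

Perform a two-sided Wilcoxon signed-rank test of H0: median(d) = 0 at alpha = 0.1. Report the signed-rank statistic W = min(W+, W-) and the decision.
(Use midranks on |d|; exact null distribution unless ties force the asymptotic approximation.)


Step 1: Drop any zero differences (none here) and take |d_i|.
|d| = [3, 5, 6, 7, 8, 5, 8, 5, 2]
Step 2: Midrank |d_i| (ties get averaged ranks).
ranks: |3|->2, |5|->4, |6|->6, |7|->7, |8|->8.5, |5|->4, |8|->8.5, |5|->4, |2|->1
Step 3: Attach original signs; sum ranks with positive sign and with negative sign.
W+ = 4 + 6 + 7 + 8.5 + 8.5 = 34
W- = 2 + 4 + 4 + 1 = 11
(Check: W+ + W- = 45 should equal n(n+1)/2 = 45.)
Step 4: Test statistic W = min(W+, W-) = 11.
Step 5: Ties in |d|, so use the tie-corrected normal approximation.
        E[W] = n(n+1)/4 = 9*10/4 = 22.5.
        Tie groups: |d|=5 (t=3), |d|=8 (t=2); sum(t^3 - t) = 30.
        Var[W] = n(n+1)(2n+1)/24 - sum(t^3-t)/48 = 1710/24 - 30/48 = 70.625.
        z = (W - E[W]) / sqrt(Var[W]) = (11 - 22.5) / 8.4039 = -1.3684.
        Two-sided p = 2*Phi(z) = 0.171181.
Step 6: alpha = 0.1. fail to reject H0.

W+ = 34, W- = 11, W = min = 11, p = 0.171181, fail to reject H0.


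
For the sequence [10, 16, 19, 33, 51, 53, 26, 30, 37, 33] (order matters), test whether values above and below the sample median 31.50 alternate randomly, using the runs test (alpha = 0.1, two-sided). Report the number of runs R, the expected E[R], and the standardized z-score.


Step 1: Compute median = 31.50; label A = above, B = below.
Labels in order: BBBAAABBAA  (n_A = 5, n_B = 5)
Step 2: Count runs R = 4.
Step 3: Under H0 (random ordering), E[R] = 2*n_A*n_B/(n_A+n_B) + 1 = 2*5*5/10 + 1 = 6.0000.
        Var[R] = 2*n_A*n_B*(2*n_A*n_B - n_A - n_B) / ((n_A+n_B)^2 * (n_A+n_B-1)) = 2000/900 = 2.2222.
        SD[R] = 1.4907.
Step 4: Continuity-corrected z = (R + 0.5 - E[R]) / SD[R] = (4 + 0.5 - 6.0000) / 1.4907 = -1.0062.
Step 5: Two-sided p-value via normal approximation = 2*(1 - Phi(|z|)) = 0.314305.
Step 6: alpha = 0.1. fail to reject H0.

R = 4, z = -1.0062, p = 0.314305, fail to reject H0.


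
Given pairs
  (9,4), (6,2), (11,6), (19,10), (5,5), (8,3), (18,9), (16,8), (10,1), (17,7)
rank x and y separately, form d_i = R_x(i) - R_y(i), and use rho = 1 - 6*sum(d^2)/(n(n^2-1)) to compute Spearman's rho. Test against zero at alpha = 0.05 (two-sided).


Step 1: Rank x and y separately (midranks; no ties here).
rank(x): 9->4, 6->2, 11->6, 19->10, 5->1, 8->3, 18->9, 16->7, 10->5, 17->8
rank(y): 4->4, 2->2, 6->6, 10->10, 5->5, 3->3, 9->9, 8->8, 1->1, 7->7
Step 2: d_i = R_x(i) - R_y(i); compute d_i^2.
  (4-4)^2=0, (2-2)^2=0, (6-6)^2=0, (10-10)^2=0, (1-5)^2=16, (3-3)^2=0, (9-9)^2=0, (7-8)^2=1, (5-1)^2=16, (8-7)^2=1
sum(d^2) = 34.
Step 3: rho = 1 - 6*34 / (10*(10^2 - 1)) = 1 - 204/990 = 0.793939.
Step 4: Under H0, t = rho * sqrt((n-2)/(1-rho^2)) = 3.6934 ~ t(8).
Step 5: Two-sided p-value from the t-distribution with 8 df = 0.006100.
Step 6: alpha = 0.05. reject H0.

rho = 0.7939, p = 0.006100, reject H0 at alpha = 0.05.


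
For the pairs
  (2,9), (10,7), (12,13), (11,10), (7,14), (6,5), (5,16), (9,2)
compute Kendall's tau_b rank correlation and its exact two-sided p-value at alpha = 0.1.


Step 1: Enumerate the 28 unordered pairs (i,j) with i<j and classify each by sign(x_j-x_i) * sign(y_j-y_i).
  (1,2):dx=+8,dy=-2->D; (1,3):dx=+10,dy=+4->C; (1,4):dx=+9,dy=+1->C; (1,5):dx=+5,dy=+5->C
  (1,6):dx=+4,dy=-4->D; (1,7):dx=+3,dy=+7->C; (1,8):dx=+7,dy=-7->D; (2,3):dx=+2,dy=+6->C
  (2,4):dx=+1,dy=+3->C; (2,5):dx=-3,dy=+7->D; (2,6):dx=-4,dy=-2->C; (2,7):dx=-5,dy=+9->D
  (2,8):dx=-1,dy=-5->C; (3,4):dx=-1,dy=-3->C; (3,5):dx=-5,dy=+1->D; (3,6):dx=-6,dy=-8->C
  (3,7):dx=-7,dy=+3->D; (3,8):dx=-3,dy=-11->C; (4,5):dx=-4,dy=+4->D; (4,6):dx=-5,dy=-5->C
  (4,7):dx=-6,dy=+6->D; (4,8):dx=-2,dy=-8->C; (5,6):dx=-1,dy=-9->C; (5,7):dx=-2,dy=+2->D
  (5,8):dx=+2,dy=-12->D; (6,7):dx=-1,dy=+11->D; (6,8):dx=+3,dy=-3->D; (7,8):dx=+4,dy=-14->D
Step 2: C = 14, D = 14, total pairs = 28.
Step 3: tau = (C - D)/(n(n-1)/2) = (14 - 14)/28 = 0.000000.
Step 4: Exact two-sided p-value (enumerate n! = 40320 permutations of y under H0): p = 1.000000.
Step 5: alpha = 0.1. fail to reject H0.

tau_b = 0.0000 (C=14, D=14), p = 1.000000, fail to reject H0.


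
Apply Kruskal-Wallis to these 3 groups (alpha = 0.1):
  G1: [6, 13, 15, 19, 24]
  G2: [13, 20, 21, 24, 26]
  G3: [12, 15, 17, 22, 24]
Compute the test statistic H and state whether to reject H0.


Step 1: Combine all N = 15 observations and assign midranks.
sorted (value, group, rank): (6,G1,1), (12,G3,2), (13,G1,3.5), (13,G2,3.5), (15,G1,5.5), (15,G3,5.5), (17,G3,7), (19,G1,8), (20,G2,9), (21,G2,10), (22,G3,11), (24,G1,13), (24,G2,13), (24,G3,13), (26,G2,15)
Step 2: Sum ranks within each group.
R_1 = 31 (n_1 = 5)
R_2 = 50.5 (n_2 = 5)
R_3 = 38.5 (n_3 = 5)
Step 3: H = 12/(N(N+1)) * sum(R_i^2/n_i) - 3(N+1)
     = 12/(15*16) * (31^2/5 + 50.5^2/5 + 38.5^2/5) - 3*16
     = 0.050000 * 998.7 - 48
     = 1.935000.
Step 4: Ties present; correction factor C = 1 - 36/(15^3 - 15) = 0.989286. Corrected H = 1.935000 / 0.989286 = 1.955957.
Step 5: Under H0, H ~ chi^2(2); p-value = 0.376071.
Step 6: alpha = 0.1. fail to reject H0.

H = 1.9560, df = 2, p = 0.376071, fail to reject H0.


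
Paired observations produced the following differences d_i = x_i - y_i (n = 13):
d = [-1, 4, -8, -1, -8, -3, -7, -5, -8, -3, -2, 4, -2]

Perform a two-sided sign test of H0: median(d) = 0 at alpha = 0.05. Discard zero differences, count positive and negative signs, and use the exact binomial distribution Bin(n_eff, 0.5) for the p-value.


Step 1: Discard zero differences. Original n = 13; n_eff = number of nonzero differences = 13.
Nonzero differences (with sign): -1, +4, -8, -1, -8, -3, -7, -5, -8, -3, -2, +4, -2
Step 2: Count signs: positive = 2, negative = 11.
Step 3: Under H0: P(positive) = 0.5, so the number of positives S ~ Bin(13, 0.5).
Step 4: Two-sided exact p-value = sum of Bin(13,0.5) probabilities at or below the observed probability = 0.022461.
Step 5: alpha = 0.05. reject H0.

n_eff = 13, pos = 2, neg = 11, p = 0.022461, reject H0.


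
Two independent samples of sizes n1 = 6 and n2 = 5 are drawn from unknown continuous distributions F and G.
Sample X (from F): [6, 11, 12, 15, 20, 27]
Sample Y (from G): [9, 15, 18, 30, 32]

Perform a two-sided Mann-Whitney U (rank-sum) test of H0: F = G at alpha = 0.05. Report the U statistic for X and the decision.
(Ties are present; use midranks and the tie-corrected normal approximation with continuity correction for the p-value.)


Step 1: Combine and sort all 11 observations; assign midranks.
sorted (value, group): (6,X), (9,Y), (11,X), (12,X), (15,X), (15,Y), (18,Y), (20,X), (27,X), (30,Y), (32,Y)
ranks: 6->1, 9->2, 11->3, 12->4, 15->5.5, 15->5.5, 18->7, 20->8, 27->9, 30->10, 32->11
Step 2: Rank sum for X: R1 = 1 + 3 + 4 + 5.5 + 8 + 9 = 30.5.
Step 3: U_X = R1 - n1(n1+1)/2 = 30.5 - 6*7/2 = 30.5 - 21 = 9.5.
       U_Y = n1*n2 - U_X = 30 - 9.5 = 20.5.
Step 4: Ties are present, so use the tie-corrected normal approximation (with continuity correction) for the p-value.
Step 5: p-value = 0.360216; compare to alpha = 0.05. fail to reject H0.

U_X = 9.5, p = 0.360216, fail to reject H0 at alpha = 0.05.


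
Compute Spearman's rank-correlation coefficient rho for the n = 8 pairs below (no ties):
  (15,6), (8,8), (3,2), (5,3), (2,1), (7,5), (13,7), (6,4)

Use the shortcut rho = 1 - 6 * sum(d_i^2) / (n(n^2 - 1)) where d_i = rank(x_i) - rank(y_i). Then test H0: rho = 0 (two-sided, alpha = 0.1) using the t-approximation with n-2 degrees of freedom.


Step 1: Rank x and y separately (midranks; no ties here).
rank(x): 15->8, 8->6, 3->2, 5->3, 2->1, 7->5, 13->7, 6->4
rank(y): 6->6, 8->8, 2->2, 3->3, 1->1, 5->5, 7->7, 4->4
Step 2: d_i = R_x(i) - R_y(i); compute d_i^2.
  (8-6)^2=4, (6-8)^2=4, (2-2)^2=0, (3-3)^2=0, (1-1)^2=0, (5-5)^2=0, (7-7)^2=0, (4-4)^2=0
sum(d^2) = 8.
Step 3: rho = 1 - 6*8 / (8*(8^2 - 1)) = 1 - 48/504 = 0.904762.
Step 4: Under H0, t = rho * sqrt((n-2)/(1-rho^2)) = 5.2034 ~ t(6).
Step 5: Two-sided p-value from the t-distribution with 6 df = 0.002008.
Step 6: alpha = 0.1. reject H0.

rho = 0.9048, p = 0.002008, reject H0 at alpha = 0.1.


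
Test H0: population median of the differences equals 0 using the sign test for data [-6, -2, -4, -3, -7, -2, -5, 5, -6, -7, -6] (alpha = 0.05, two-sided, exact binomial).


Step 1: Discard zero differences. Original n = 11; n_eff = number of nonzero differences = 11.
Nonzero differences (with sign): -6, -2, -4, -3, -7, -2, -5, +5, -6, -7, -6
Step 2: Count signs: positive = 1, negative = 10.
Step 3: Under H0: P(positive) = 0.5, so the number of positives S ~ Bin(11, 0.5).
Step 4: Two-sided exact p-value = sum of Bin(11,0.5) probabilities at or below the observed probability = 0.011719.
Step 5: alpha = 0.05. reject H0.

n_eff = 11, pos = 1, neg = 10, p = 0.011719, reject H0.


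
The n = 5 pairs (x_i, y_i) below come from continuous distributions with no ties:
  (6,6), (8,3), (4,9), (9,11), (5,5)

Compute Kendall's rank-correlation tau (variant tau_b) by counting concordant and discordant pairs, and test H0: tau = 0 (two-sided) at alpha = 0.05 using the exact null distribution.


Step 1: Enumerate the 10 unordered pairs (i,j) with i<j and classify each by sign(x_j-x_i) * sign(y_j-y_i).
  (1,2):dx=+2,dy=-3->D; (1,3):dx=-2,dy=+3->D; (1,4):dx=+3,dy=+5->C; (1,5):dx=-1,dy=-1->C
  (2,3):dx=-4,dy=+6->D; (2,4):dx=+1,dy=+8->C; (2,5):dx=-3,dy=+2->D; (3,4):dx=+5,dy=+2->C
  (3,5):dx=+1,dy=-4->D; (4,5):dx=-4,dy=-6->C
Step 2: C = 5, D = 5, total pairs = 10.
Step 3: tau = (C - D)/(n(n-1)/2) = (5 - 5)/10 = 0.000000.
Step 4: Exact two-sided p-value (enumerate n! = 120 permutations of y under H0): p = 1.000000.
Step 5: alpha = 0.05. fail to reject H0.

tau_b = 0.0000 (C=5, D=5), p = 1.000000, fail to reject H0.


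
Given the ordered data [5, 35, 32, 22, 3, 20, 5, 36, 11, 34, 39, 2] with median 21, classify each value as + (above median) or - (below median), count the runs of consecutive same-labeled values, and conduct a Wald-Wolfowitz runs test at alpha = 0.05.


Step 1: Compute median = 21; label A = above, B = below.
Labels in order: BAAABBBABAAB  (n_A = 6, n_B = 6)
Step 2: Count runs R = 7.
Step 3: Under H0 (random ordering), E[R] = 2*n_A*n_B/(n_A+n_B) + 1 = 2*6*6/12 + 1 = 7.0000.
        Var[R] = 2*n_A*n_B*(2*n_A*n_B - n_A - n_B) / ((n_A+n_B)^2 * (n_A+n_B-1)) = 4320/1584 = 2.7273.
        SD[R] = 1.6514.
Step 4: R = E[R], so z = 0 with no continuity correction.
Step 5: Two-sided p-value via normal approximation = 2*(1 - Phi(|z|)) = 1.000000.
Step 6: alpha = 0.05. fail to reject H0.

R = 7, z = 0.0000, p = 1.000000, fail to reject H0.


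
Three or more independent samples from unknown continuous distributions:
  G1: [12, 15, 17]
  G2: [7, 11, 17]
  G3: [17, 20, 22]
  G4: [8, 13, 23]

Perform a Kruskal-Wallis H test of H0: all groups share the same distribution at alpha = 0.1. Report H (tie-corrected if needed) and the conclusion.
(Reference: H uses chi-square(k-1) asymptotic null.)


Step 1: Combine all N = 12 observations and assign midranks.
sorted (value, group, rank): (7,G2,1), (8,G4,2), (11,G2,3), (12,G1,4), (13,G4,5), (15,G1,6), (17,G1,8), (17,G2,8), (17,G3,8), (20,G3,10), (22,G3,11), (23,G4,12)
Step 2: Sum ranks within each group.
R_1 = 18 (n_1 = 3)
R_2 = 12 (n_2 = 3)
R_3 = 29 (n_3 = 3)
R_4 = 19 (n_4 = 3)
Step 3: H = 12/(N(N+1)) * sum(R_i^2/n_i) - 3(N+1)
     = 12/(12*13) * (18^2/3 + 12^2/3 + 29^2/3 + 19^2/3) - 3*13
     = 0.076923 * 556.667 - 39
     = 3.820513.
Step 4: Ties present; correction factor C = 1 - 24/(12^3 - 12) = 0.986014. Corrected H = 3.820513 / 0.986014 = 3.874704.
Step 5: Under H0, H ~ chi^2(3); p-value = 0.275316.
Step 6: alpha = 0.1. fail to reject H0.

H = 3.8747, df = 3, p = 0.275316, fail to reject H0.


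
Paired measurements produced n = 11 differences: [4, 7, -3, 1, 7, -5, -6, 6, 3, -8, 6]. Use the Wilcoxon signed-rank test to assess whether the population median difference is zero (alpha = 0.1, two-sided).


Step 1: Drop any zero differences (none here) and take |d_i|.
|d| = [4, 7, 3, 1, 7, 5, 6, 6, 3, 8, 6]
Step 2: Midrank |d_i| (ties get averaged ranks).
ranks: |4|->4, |7|->9.5, |3|->2.5, |1|->1, |7|->9.5, |5|->5, |6|->7, |6|->7, |3|->2.5, |8|->11, |6|->7
Step 3: Attach original signs; sum ranks with positive sign and with negative sign.
W+ = 4 + 9.5 + 1 + 9.5 + 7 + 2.5 + 7 = 40.5
W- = 2.5 + 5 + 7 + 11 = 25.5
(Check: W+ + W- = 66 should equal n(n+1)/2 = 66.)
Step 4: Test statistic W = min(W+, W-) = 25.5.
Step 5: Ties in |d|, so use the tie-corrected normal approximation.
        E[W] = n(n+1)/4 = 11*12/4 = 33.
        Tie groups: |d|=3 (t=2), |d|=6 (t=3), |d|=7 (t=2); sum(t^3 - t) = 36.
        Var[W] = n(n+1)(2n+1)/24 - sum(t^3-t)/48 = 3036/24 - 36/48 = 125.75.
        z = (W - E[W]) / sqrt(Var[W]) = (25.5 - 33) / 11.2138 = -0.6688.
        Two-sided p = 2*Phi(z) = 0.503612.
Step 6: alpha = 0.1. fail to reject H0.

W+ = 40.5, W- = 25.5, W = min = 25.5, p = 0.503612, fail to reject H0.


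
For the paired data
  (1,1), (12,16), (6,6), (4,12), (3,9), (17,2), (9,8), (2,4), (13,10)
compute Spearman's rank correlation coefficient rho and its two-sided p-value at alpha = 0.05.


Step 1: Rank x and y separately (midranks; no ties here).
rank(x): 1->1, 12->7, 6->5, 4->4, 3->3, 17->9, 9->6, 2->2, 13->8
rank(y): 1->1, 16->9, 6->4, 12->8, 9->6, 2->2, 8->5, 4->3, 10->7
Step 2: d_i = R_x(i) - R_y(i); compute d_i^2.
  (1-1)^2=0, (7-9)^2=4, (5-4)^2=1, (4-8)^2=16, (3-6)^2=9, (9-2)^2=49, (6-5)^2=1, (2-3)^2=1, (8-7)^2=1
sum(d^2) = 82.
Step 3: rho = 1 - 6*82 / (9*(9^2 - 1)) = 1 - 492/720 = 0.316667.
Step 4: Under H0, t = rho * sqrt((n-2)/(1-rho^2)) = 0.8833 ~ t(7).
Step 5: Two-sided p-value from the t-distribution with 7 df = 0.406397.
Step 6: alpha = 0.05. fail to reject H0.

rho = 0.3167, p = 0.406397, fail to reject H0 at alpha = 0.05.


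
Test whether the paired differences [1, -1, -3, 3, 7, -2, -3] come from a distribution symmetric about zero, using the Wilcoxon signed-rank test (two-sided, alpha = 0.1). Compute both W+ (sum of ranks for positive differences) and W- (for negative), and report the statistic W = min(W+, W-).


Step 1: Drop any zero differences (none here) and take |d_i|.
|d| = [1, 1, 3, 3, 7, 2, 3]
Step 2: Midrank |d_i| (ties get averaged ranks).
ranks: |1|->1.5, |1|->1.5, |3|->5, |3|->5, |7|->7, |2|->3, |3|->5
Step 3: Attach original signs; sum ranks with positive sign and with negative sign.
W+ = 1.5 + 5 + 7 = 13.5
W- = 1.5 + 5 + 3 + 5 = 14.5
(Check: W+ + W- = 28 should equal n(n+1)/2 = 28.)
Step 4: Test statistic W = min(W+, W-) = 13.5.
Step 5: Ties in |d|, so use the tie-corrected normal approximation.
        E[W] = n(n+1)/4 = 7*8/4 = 14.
        Tie groups: |d|=1 (t=2), |d|=3 (t=3); sum(t^3 - t) = 30.
        Var[W] = n(n+1)(2n+1)/24 - sum(t^3-t)/48 = 840/24 - 30/48 = 34.375.
        z = (W - E[W]) / sqrt(Var[W]) = (13.5 - 14) / 5.8630 = -0.0853.
        Two-sided p = 2*Phi(z) = 0.932039.
Step 6: alpha = 0.1. fail to reject H0.

W+ = 13.5, W- = 14.5, W = min = 13.5, p = 0.932039, fail to reject H0.


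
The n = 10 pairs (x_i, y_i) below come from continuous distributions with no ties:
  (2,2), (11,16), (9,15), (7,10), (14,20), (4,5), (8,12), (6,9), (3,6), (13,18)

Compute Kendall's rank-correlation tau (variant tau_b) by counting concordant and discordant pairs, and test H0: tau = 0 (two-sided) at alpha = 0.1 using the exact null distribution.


Step 1: Enumerate the 45 unordered pairs (i,j) with i<j and classify each by sign(x_j-x_i) * sign(y_j-y_i).
  (1,2):dx=+9,dy=+14->C; (1,3):dx=+7,dy=+13->C; (1,4):dx=+5,dy=+8->C; (1,5):dx=+12,dy=+18->C
  (1,6):dx=+2,dy=+3->C; (1,7):dx=+6,dy=+10->C; (1,8):dx=+4,dy=+7->C; (1,9):dx=+1,dy=+4->C
  (1,10):dx=+11,dy=+16->C; (2,3):dx=-2,dy=-1->C; (2,4):dx=-4,dy=-6->C; (2,5):dx=+3,dy=+4->C
  (2,6):dx=-7,dy=-11->C; (2,7):dx=-3,dy=-4->C; (2,8):dx=-5,dy=-7->C; (2,9):dx=-8,dy=-10->C
  (2,10):dx=+2,dy=+2->C; (3,4):dx=-2,dy=-5->C; (3,5):dx=+5,dy=+5->C; (3,6):dx=-5,dy=-10->C
  (3,7):dx=-1,dy=-3->C; (3,8):dx=-3,dy=-6->C; (3,9):dx=-6,dy=-9->C; (3,10):dx=+4,dy=+3->C
  (4,5):dx=+7,dy=+10->C; (4,6):dx=-3,dy=-5->C; (4,7):dx=+1,dy=+2->C; (4,8):dx=-1,dy=-1->C
  (4,9):dx=-4,dy=-4->C; (4,10):dx=+6,dy=+8->C; (5,6):dx=-10,dy=-15->C; (5,7):dx=-6,dy=-8->C
  (5,8):dx=-8,dy=-11->C; (5,9):dx=-11,dy=-14->C; (5,10):dx=-1,dy=-2->C; (6,7):dx=+4,dy=+7->C
  (6,8):dx=+2,dy=+4->C; (6,9):dx=-1,dy=+1->D; (6,10):dx=+9,dy=+13->C; (7,8):dx=-2,dy=-3->C
  (7,9):dx=-5,dy=-6->C; (7,10):dx=+5,dy=+6->C; (8,9):dx=-3,dy=-3->C; (8,10):dx=+7,dy=+9->C
  (9,10):dx=+10,dy=+12->C
Step 2: C = 44, D = 1, total pairs = 45.
Step 3: tau = (C - D)/(n(n-1)/2) = (44 - 1)/45 = 0.955556.
Step 4: Exact two-sided p-value (enumerate n! = 3628800 permutations of y under H0): p = 0.000006.
Step 5: alpha = 0.1. reject H0.

tau_b = 0.9556 (C=44, D=1), p = 0.000006, reject H0.


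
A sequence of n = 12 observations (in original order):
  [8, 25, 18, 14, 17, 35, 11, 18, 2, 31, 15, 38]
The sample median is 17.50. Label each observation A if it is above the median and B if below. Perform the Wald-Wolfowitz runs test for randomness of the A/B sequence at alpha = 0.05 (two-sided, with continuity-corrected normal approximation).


Step 1: Compute median = 17.50; label A = above, B = below.
Labels in order: BAABBABABABA  (n_A = 6, n_B = 6)
Step 2: Count runs R = 10.
Step 3: Under H0 (random ordering), E[R] = 2*n_A*n_B/(n_A+n_B) + 1 = 2*6*6/12 + 1 = 7.0000.
        Var[R] = 2*n_A*n_B*(2*n_A*n_B - n_A - n_B) / ((n_A+n_B)^2 * (n_A+n_B-1)) = 4320/1584 = 2.7273.
        SD[R] = 1.6514.
Step 4: Continuity-corrected z = (R - 0.5 - E[R]) / SD[R] = (10 - 0.5 - 7.0000) / 1.6514 = 1.5138.
Step 5: Two-sided p-value via normal approximation = 2*(1 - Phi(|z|)) = 0.130070.
Step 6: alpha = 0.05. fail to reject H0.

R = 10, z = 1.5138, p = 0.130070, fail to reject H0.


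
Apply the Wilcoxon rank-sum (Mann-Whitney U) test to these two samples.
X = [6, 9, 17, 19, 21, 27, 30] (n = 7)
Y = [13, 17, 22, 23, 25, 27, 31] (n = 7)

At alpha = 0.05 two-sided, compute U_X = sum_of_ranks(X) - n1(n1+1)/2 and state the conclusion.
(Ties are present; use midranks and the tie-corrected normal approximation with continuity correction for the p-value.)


Step 1: Combine and sort all 14 observations; assign midranks.
sorted (value, group): (6,X), (9,X), (13,Y), (17,X), (17,Y), (19,X), (21,X), (22,Y), (23,Y), (25,Y), (27,X), (27,Y), (30,X), (31,Y)
ranks: 6->1, 9->2, 13->3, 17->4.5, 17->4.5, 19->6, 21->7, 22->8, 23->9, 25->10, 27->11.5, 27->11.5, 30->13, 31->14
Step 2: Rank sum for X: R1 = 1 + 2 + 4.5 + 6 + 7 + 11.5 + 13 = 45.
Step 3: U_X = R1 - n1(n1+1)/2 = 45 - 7*8/2 = 45 - 28 = 17.
       U_Y = n1*n2 - U_X = 49 - 17 = 32.
Step 4: Ties are present, so use the tie-corrected normal approximation (with continuity correction) for the p-value.
Step 5: p-value = 0.370039; compare to alpha = 0.05. fail to reject H0.

U_X = 17, p = 0.370039, fail to reject H0 at alpha = 0.05.


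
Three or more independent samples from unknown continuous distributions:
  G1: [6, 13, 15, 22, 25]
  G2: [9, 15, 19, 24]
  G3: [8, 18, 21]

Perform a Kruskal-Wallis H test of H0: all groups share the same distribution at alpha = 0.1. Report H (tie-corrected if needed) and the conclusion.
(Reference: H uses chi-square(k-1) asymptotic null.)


Step 1: Combine all N = 12 observations and assign midranks.
sorted (value, group, rank): (6,G1,1), (8,G3,2), (9,G2,3), (13,G1,4), (15,G1,5.5), (15,G2,5.5), (18,G3,7), (19,G2,8), (21,G3,9), (22,G1,10), (24,G2,11), (25,G1,12)
Step 2: Sum ranks within each group.
R_1 = 32.5 (n_1 = 5)
R_2 = 27.5 (n_2 = 4)
R_3 = 18 (n_3 = 3)
Step 3: H = 12/(N(N+1)) * sum(R_i^2/n_i) - 3(N+1)
     = 12/(12*13) * (32.5^2/5 + 27.5^2/4 + 18^2/3) - 3*13
     = 0.076923 * 508.312 - 39
     = 0.100962.
Step 4: Ties present; correction factor C = 1 - 6/(12^3 - 12) = 0.996503. Corrected H = 0.100962 / 0.996503 = 0.101316.
Step 5: Under H0, H ~ chi^2(2); p-value = 0.950604.
Step 6: alpha = 0.1. fail to reject H0.

H = 0.1013, df = 2, p = 0.950604, fail to reject H0.


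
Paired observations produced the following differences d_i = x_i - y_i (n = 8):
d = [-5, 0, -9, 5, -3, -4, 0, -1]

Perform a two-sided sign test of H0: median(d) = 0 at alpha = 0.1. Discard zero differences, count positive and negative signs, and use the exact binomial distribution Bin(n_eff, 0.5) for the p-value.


Step 1: Discard zero differences. Original n = 8; n_eff = number of nonzero differences = 6.
Nonzero differences (with sign): -5, -9, +5, -3, -4, -1
Step 2: Count signs: positive = 1, negative = 5.
Step 3: Under H0: P(positive) = 0.5, so the number of positives S ~ Bin(6, 0.5).
Step 4: Two-sided exact p-value = sum of Bin(6,0.5) probabilities at or below the observed probability = 0.218750.
Step 5: alpha = 0.1. fail to reject H0.

n_eff = 6, pos = 1, neg = 5, p = 0.218750, fail to reject H0.


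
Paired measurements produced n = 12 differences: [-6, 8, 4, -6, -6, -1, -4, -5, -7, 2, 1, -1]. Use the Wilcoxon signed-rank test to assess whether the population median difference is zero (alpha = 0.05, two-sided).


Step 1: Drop any zero differences (none here) and take |d_i|.
|d| = [6, 8, 4, 6, 6, 1, 4, 5, 7, 2, 1, 1]
Step 2: Midrank |d_i| (ties get averaged ranks).
ranks: |6|->9, |8|->12, |4|->5.5, |6|->9, |6|->9, |1|->2, |4|->5.5, |5|->7, |7|->11, |2|->4, |1|->2, |1|->2
Step 3: Attach original signs; sum ranks with positive sign and with negative sign.
W+ = 12 + 5.5 + 4 + 2 = 23.5
W- = 9 + 9 + 9 + 2 + 5.5 + 7 + 11 + 2 = 54.5
(Check: W+ + W- = 78 should equal n(n+1)/2 = 78.)
Step 4: Test statistic W = min(W+, W-) = 23.5.
Step 5: Ties in |d|, so use the tie-corrected normal approximation.
        E[W] = n(n+1)/4 = 12*13/4 = 39.
        Tie groups: |d|=1 (t=3), |d|=4 (t=2), |d|=6 (t=3); sum(t^3 - t) = 54.
        Var[W] = n(n+1)(2n+1)/24 - sum(t^3-t)/48 = 3900/24 - 54/48 = 161.375.
        z = (W - E[W]) / sqrt(Var[W]) = (23.5 - 39) / 12.7033 = -1.2202.
        Two-sided p = 2*Phi(z) = 0.222408.
Step 6: alpha = 0.05. fail to reject H0.

W+ = 23.5, W- = 54.5, W = min = 23.5, p = 0.222408, fail to reject H0.


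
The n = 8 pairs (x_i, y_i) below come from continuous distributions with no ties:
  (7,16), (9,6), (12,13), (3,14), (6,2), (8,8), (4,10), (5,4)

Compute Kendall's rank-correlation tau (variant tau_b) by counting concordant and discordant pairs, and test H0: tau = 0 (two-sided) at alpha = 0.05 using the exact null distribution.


Step 1: Enumerate the 28 unordered pairs (i,j) with i<j and classify each by sign(x_j-x_i) * sign(y_j-y_i).
  (1,2):dx=+2,dy=-10->D; (1,3):dx=+5,dy=-3->D; (1,4):dx=-4,dy=-2->C; (1,5):dx=-1,dy=-14->C
  (1,6):dx=+1,dy=-8->D; (1,7):dx=-3,dy=-6->C; (1,8):dx=-2,dy=-12->C; (2,3):dx=+3,dy=+7->C
  (2,4):dx=-6,dy=+8->D; (2,5):dx=-3,dy=-4->C; (2,6):dx=-1,dy=+2->D; (2,7):dx=-5,dy=+4->D
  (2,8):dx=-4,dy=-2->C; (3,4):dx=-9,dy=+1->D; (3,5):dx=-6,dy=-11->C; (3,6):dx=-4,dy=-5->C
  (3,7):dx=-8,dy=-3->C; (3,8):dx=-7,dy=-9->C; (4,5):dx=+3,dy=-12->D; (4,6):dx=+5,dy=-6->D
  (4,7):dx=+1,dy=-4->D; (4,8):dx=+2,dy=-10->D; (5,6):dx=+2,dy=+6->C; (5,7):dx=-2,dy=+8->D
  (5,8):dx=-1,dy=+2->D; (6,7):dx=-4,dy=+2->D; (6,8):dx=-3,dy=-4->C; (7,8):dx=+1,dy=-6->D
Step 2: C = 13, D = 15, total pairs = 28.
Step 3: tau = (C - D)/(n(n-1)/2) = (13 - 15)/28 = -0.071429.
Step 4: Exact two-sided p-value (enumerate n! = 40320 permutations of y under H0): p = 0.904861.
Step 5: alpha = 0.05. fail to reject H0.

tau_b = -0.0714 (C=13, D=15), p = 0.904861, fail to reject H0.


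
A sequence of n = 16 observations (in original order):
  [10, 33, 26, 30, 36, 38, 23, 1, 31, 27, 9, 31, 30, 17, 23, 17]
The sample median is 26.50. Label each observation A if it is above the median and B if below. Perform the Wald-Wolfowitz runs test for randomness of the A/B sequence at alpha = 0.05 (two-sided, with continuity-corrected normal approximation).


Step 1: Compute median = 26.50; label A = above, B = below.
Labels in order: BABAAABBAABAABBB  (n_A = 8, n_B = 8)
Step 2: Count runs R = 9.
Step 3: Under H0 (random ordering), E[R] = 2*n_A*n_B/(n_A+n_B) + 1 = 2*8*8/16 + 1 = 9.0000.
        Var[R] = 2*n_A*n_B*(2*n_A*n_B - n_A - n_B) / ((n_A+n_B)^2 * (n_A+n_B-1)) = 14336/3840 = 3.7333.
        SD[R] = 1.9322.
Step 4: R = E[R], so z = 0 with no continuity correction.
Step 5: Two-sided p-value via normal approximation = 2*(1 - Phi(|z|)) = 1.000000.
Step 6: alpha = 0.05. fail to reject H0.

R = 9, z = 0.0000, p = 1.000000, fail to reject H0.


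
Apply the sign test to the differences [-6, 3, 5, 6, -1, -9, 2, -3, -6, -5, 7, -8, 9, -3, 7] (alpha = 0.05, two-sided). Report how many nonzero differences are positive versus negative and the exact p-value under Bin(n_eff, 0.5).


Step 1: Discard zero differences. Original n = 15; n_eff = number of nonzero differences = 15.
Nonzero differences (with sign): -6, +3, +5, +6, -1, -9, +2, -3, -6, -5, +7, -8, +9, -3, +7
Step 2: Count signs: positive = 7, negative = 8.
Step 3: Under H0: P(positive) = 0.5, so the number of positives S ~ Bin(15, 0.5).
Step 4: Two-sided exact p-value = sum of Bin(15,0.5) probabilities at or below the observed probability = 1.000000.
Step 5: alpha = 0.05. fail to reject H0.

n_eff = 15, pos = 7, neg = 8, p = 1.000000, fail to reject H0.


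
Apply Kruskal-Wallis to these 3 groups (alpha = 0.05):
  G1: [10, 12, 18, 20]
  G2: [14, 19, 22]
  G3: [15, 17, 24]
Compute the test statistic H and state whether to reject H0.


Step 1: Combine all N = 10 observations and assign midranks.
sorted (value, group, rank): (10,G1,1), (12,G1,2), (14,G2,3), (15,G3,4), (17,G3,5), (18,G1,6), (19,G2,7), (20,G1,8), (22,G2,9), (24,G3,10)
Step 2: Sum ranks within each group.
R_1 = 17 (n_1 = 4)
R_2 = 19 (n_2 = 3)
R_3 = 19 (n_3 = 3)
Step 3: H = 12/(N(N+1)) * sum(R_i^2/n_i) - 3(N+1)
     = 12/(10*11) * (17^2/4 + 19^2/3 + 19^2/3) - 3*11
     = 0.109091 * 312.917 - 33
     = 1.136364.
Step 4: No ties, so H is used without correction.
Step 5: Under H0, H ~ chi^2(2); p-value = 0.566555.
Step 6: alpha = 0.05. fail to reject H0.

H = 1.1364, df = 2, p = 0.566555, fail to reject H0.


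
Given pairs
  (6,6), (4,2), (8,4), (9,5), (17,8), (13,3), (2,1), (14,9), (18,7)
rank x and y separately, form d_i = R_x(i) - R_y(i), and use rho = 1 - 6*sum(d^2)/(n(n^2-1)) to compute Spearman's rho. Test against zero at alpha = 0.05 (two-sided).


Step 1: Rank x and y separately (midranks; no ties here).
rank(x): 6->3, 4->2, 8->4, 9->5, 17->8, 13->6, 2->1, 14->7, 18->9
rank(y): 6->6, 2->2, 4->4, 5->5, 8->8, 3->3, 1->1, 9->9, 7->7
Step 2: d_i = R_x(i) - R_y(i); compute d_i^2.
  (3-6)^2=9, (2-2)^2=0, (4-4)^2=0, (5-5)^2=0, (8-8)^2=0, (6-3)^2=9, (1-1)^2=0, (7-9)^2=4, (9-7)^2=4
sum(d^2) = 26.
Step 3: rho = 1 - 6*26 / (9*(9^2 - 1)) = 1 - 156/720 = 0.783333.
Step 4: Under H0, t = rho * sqrt((n-2)/(1-rho^2)) = 3.3341 ~ t(7).
Step 5: Two-sided p-value from the t-distribution with 7 df = 0.012520.
Step 6: alpha = 0.05. reject H0.

rho = 0.7833, p = 0.012520, reject H0 at alpha = 0.05.


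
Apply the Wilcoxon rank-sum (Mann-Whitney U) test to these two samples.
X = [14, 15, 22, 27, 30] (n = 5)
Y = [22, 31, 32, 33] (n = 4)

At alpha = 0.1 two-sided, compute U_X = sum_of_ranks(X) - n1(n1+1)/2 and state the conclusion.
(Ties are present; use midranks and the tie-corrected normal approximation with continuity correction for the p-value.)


Step 1: Combine and sort all 9 observations; assign midranks.
sorted (value, group): (14,X), (15,X), (22,X), (22,Y), (27,X), (30,X), (31,Y), (32,Y), (33,Y)
ranks: 14->1, 15->2, 22->3.5, 22->3.5, 27->5, 30->6, 31->7, 32->8, 33->9
Step 2: Rank sum for X: R1 = 1 + 2 + 3.5 + 5 + 6 = 17.5.
Step 3: U_X = R1 - n1(n1+1)/2 = 17.5 - 5*6/2 = 17.5 - 15 = 2.5.
       U_Y = n1*n2 - U_X = 20 - 2.5 = 17.5.
Step 4: Ties are present, so use the tie-corrected normal approximation (with continuity correction) for the p-value.
Step 5: p-value = 0.085100; compare to alpha = 0.1. reject H0.

U_X = 2.5, p = 0.085100, reject H0 at alpha = 0.1.
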